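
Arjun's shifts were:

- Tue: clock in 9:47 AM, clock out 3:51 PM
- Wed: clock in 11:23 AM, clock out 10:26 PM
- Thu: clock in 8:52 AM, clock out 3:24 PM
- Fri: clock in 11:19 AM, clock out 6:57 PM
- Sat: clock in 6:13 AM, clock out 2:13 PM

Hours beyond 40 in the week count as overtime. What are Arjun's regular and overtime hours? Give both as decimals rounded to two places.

Regular 39.28 hours, overtime 0.00 hours

Tue: 9:47 AM–3:51 PM = 6 h 4 min
Wed: 11:23 AM–10:26 PM = 11 h 3 min
Thu: 8:52 AM–3:24 PM = 6 h 32 min
Fri: 11:19 AM–6:57 PM = 7 h 38 min
Sat: 6:13 AM–2:13 PM = 8 h 0 min
Total worked: 39 h 17 min = 39.28 h.
Threshold 40 h → overtime 0 h 0 min, regular 39 h 17 min.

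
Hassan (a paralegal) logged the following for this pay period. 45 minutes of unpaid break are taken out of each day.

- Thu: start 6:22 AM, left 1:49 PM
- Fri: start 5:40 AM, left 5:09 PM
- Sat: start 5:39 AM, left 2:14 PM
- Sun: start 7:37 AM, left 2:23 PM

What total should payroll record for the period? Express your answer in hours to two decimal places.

31.28 hours

Thu: 6:22 AM–1:49 PM = 7 h 27 min; less 45 min break → 6 h 42 min
Fri: 5:40 AM–5:09 PM = 11 h 29 min; less 45 min break → 10 h 44 min
Sat: 5:39 AM–2:14 PM = 8 h 35 min; less 45 min break → 7 h 50 min
Sun: 7:37 AM–2:23 PM = 6 h 46 min; less 45 min break → 6 h 1 min
Total: 6 h 42 min + 10 h 44 min + 7 h 50 min + 6 h 1 min = 31 h 17 min.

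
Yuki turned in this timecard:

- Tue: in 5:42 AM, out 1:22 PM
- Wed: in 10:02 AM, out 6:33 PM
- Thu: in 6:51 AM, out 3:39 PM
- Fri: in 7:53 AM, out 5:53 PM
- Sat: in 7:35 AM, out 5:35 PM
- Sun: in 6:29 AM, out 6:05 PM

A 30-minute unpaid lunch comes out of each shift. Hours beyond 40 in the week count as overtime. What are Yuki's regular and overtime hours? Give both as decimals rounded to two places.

Tue: 5:42 AM–1:22 PM = 7 h 40 min; less 30 min break → 7 h 10 min
Wed: 10:02 AM–6:33 PM = 8 h 31 min; less 30 min break → 8 h 1 min
Thu: 6:51 AM–3:39 PM = 8 h 48 min; less 30 min break → 8 h 18 min
Fri: 7:53 AM–5:53 PM = 10 h 0 min; less 30 min break → 9 h 30 min
Sat: 7:35 AM–5:35 PM = 10 h 0 min; less 30 min break → 9 h 30 min
Sun: 6:29 AM–6:05 PM = 11 h 36 min; less 30 min break → 11 h 6 min
Total worked: 53 h 35 min = 53.58 h.
Threshold 40 h → overtime 13 h 35 min, regular 40 h 0 min.

Regular 40.00 hours, overtime 13.58 hours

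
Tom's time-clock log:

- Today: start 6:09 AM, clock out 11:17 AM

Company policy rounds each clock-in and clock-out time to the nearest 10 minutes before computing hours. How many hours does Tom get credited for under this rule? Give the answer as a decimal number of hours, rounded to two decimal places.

Today: in 6:09 AM→6:10 AM, out 11:17 AM→11:20 AM; 5 h 10 min

5.17 hours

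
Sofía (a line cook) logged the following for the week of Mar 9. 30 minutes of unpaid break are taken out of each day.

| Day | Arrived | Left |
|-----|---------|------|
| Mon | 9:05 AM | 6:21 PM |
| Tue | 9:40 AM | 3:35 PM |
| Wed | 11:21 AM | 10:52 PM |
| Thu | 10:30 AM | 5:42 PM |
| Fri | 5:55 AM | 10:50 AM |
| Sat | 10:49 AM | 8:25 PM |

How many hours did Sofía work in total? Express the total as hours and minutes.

45 h 25 min

Mon: 9:05 AM–6:21 PM = 9 h 16 min; less 30 min break → 8 h 46 min
Tue: 9:40 AM–3:35 PM = 5 h 55 min; less 30 min break → 5 h 25 min
Wed: 11:21 AM–10:52 PM = 11 h 31 min; less 30 min break → 11 h 1 min
Thu: 10:30 AM–5:42 PM = 7 h 12 min; less 30 min break → 6 h 42 min
Fri: 5:55 AM–10:50 AM = 4 h 55 min; less 30 min break → 4 h 25 min
Sat: 10:49 AM–8:25 PM = 9 h 36 min; less 30 min break → 9 h 6 min
Total: 8 h 46 min + 5 h 25 min + 11 h 1 min + 6 h 42 min + 4 h 25 min + 9 h 6 min = 45 h 25 min.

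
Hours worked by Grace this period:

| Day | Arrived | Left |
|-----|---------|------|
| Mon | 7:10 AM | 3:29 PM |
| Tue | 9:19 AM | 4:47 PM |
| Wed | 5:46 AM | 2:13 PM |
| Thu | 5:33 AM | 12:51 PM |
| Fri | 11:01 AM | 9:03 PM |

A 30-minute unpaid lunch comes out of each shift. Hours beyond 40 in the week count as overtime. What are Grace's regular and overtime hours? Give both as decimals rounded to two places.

Mon: 7:10 AM–3:29 PM = 8 h 19 min; less 30 min break → 7 h 49 min
Tue: 9:19 AM–4:47 PM = 7 h 28 min; less 30 min break → 6 h 58 min
Wed: 5:46 AM–2:13 PM = 8 h 27 min; less 30 min break → 7 h 57 min
Thu: 5:33 AM–12:51 PM = 7 h 18 min; less 30 min break → 6 h 48 min
Fri: 11:01 AM–9:03 PM = 10 h 2 min; less 30 min break → 9 h 32 min
Total worked: 39 h 4 min = 39.07 h.
Threshold 40 h → overtime 0 h 0 min, regular 39 h 4 min.

Regular 39.07 hours, overtime 0.00 hours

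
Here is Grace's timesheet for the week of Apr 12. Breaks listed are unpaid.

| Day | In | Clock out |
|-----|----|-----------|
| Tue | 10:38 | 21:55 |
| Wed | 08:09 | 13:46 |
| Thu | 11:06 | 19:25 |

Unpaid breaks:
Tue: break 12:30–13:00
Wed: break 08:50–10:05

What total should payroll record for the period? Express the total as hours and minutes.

Tue: 10:38–21:55 = 11 h 17 min; less 30 min break → 10 h 47 min
Wed: 08:09–13:46 = 5 h 37 min; less 75 min break → 4 h 22 min
Thu: 11:06–19:25 = 8 h 19 min
Total: 10 h 47 min + 4 h 22 min + 8 h 19 min = 23 h 28 min.

23 h 28 min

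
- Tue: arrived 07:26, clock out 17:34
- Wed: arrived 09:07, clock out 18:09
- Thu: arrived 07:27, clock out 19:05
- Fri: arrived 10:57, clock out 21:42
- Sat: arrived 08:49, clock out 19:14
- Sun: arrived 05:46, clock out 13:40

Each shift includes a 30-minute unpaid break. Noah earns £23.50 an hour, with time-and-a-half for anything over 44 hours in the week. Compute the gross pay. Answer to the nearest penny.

Tue: 07:26–17:34 = 10 h 8 min; less 30 min break → 9 h 38 min
Wed: 09:07–18:09 = 9 h 2 min; less 30 min break → 8 h 32 min
Thu: 07:27–19:05 = 11 h 38 min; less 30 min break → 11 h 8 min
Fri: 10:57–21:42 = 10 h 45 min; less 30 min break → 10 h 15 min
Sat: 08:49–19:14 = 10 h 25 min; less 30 min break → 9 h 55 min
Sun: 05:46–13:40 = 7 h 54 min; less 30 min break → 7 h 24 min
Total worked: 56 h 52 min = 3412 min.
Regular 44 h 0 min = 2640 min at £23.50/h; overtime 12 h 52 min = 772 min at £35.25/h.
Pay = (2640 × £23.50 + 772 × £35.25) ÷ 60 = £1487.55.

£1487.55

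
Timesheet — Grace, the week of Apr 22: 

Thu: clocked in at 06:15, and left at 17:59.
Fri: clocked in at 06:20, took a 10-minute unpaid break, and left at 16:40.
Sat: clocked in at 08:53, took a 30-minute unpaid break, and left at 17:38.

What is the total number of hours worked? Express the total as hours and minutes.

Thu: 06:15–17:59 = 11 h 44 min
Fri: 06:20–16:40 = 10 h 20 min; less 10 min break → 10 h 10 min
Sat: 08:53–17:38 = 8 h 45 min; less 30 min break → 8 h 15 min
Total: 11 h 44 min + 10 h 10 min + 8 h 15 min = 30 h 9 min.

30 h 9 min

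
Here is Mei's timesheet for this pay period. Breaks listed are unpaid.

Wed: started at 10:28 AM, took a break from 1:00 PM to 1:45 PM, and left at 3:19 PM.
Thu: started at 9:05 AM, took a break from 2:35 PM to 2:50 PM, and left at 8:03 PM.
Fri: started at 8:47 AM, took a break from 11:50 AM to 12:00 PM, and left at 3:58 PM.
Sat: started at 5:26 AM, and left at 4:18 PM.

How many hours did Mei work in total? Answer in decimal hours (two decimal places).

Wed: 10:28 AM–3:19 PM = 4 h 51 min; less 45 min break → 4 h 6 min
Thu: 9:05 AM–8:03 PM = 10 h 58 min; less 15 min break → 10 h 43 min
Fri: 8:47 AM–3:58 PM = 7 h 11 min; less 10 min break → 7 h 1 min
Sat: 5:26 AM–4:18 PM = 10 h 52 min
Total: 4 h 6 min + 10 h 43 min + 7 h 1 min + 10 h 52 min = 32 h 42 min.

32.70 hours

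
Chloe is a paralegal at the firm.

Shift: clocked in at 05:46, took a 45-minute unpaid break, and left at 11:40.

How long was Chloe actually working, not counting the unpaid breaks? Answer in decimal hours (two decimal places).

5.15 hours

Shift: 05:46–11:40 = 5 h 54 min; less 45 min break → 5 h 9 min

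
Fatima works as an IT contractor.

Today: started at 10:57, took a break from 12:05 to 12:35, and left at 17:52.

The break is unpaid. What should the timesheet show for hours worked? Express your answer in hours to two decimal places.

Today: 10:57–17:52 = 6 h 55 min; less 30 min break → 6 h 25 min

6.42 hours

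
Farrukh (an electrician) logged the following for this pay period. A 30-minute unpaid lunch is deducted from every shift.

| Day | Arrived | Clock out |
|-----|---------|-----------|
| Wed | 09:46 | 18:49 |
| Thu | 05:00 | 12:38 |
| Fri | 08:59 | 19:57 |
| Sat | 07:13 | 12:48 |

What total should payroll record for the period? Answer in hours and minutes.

31 h 14 min

Wed: 09:46–18:49 = 9 h 3 min; less 30 min break → 8 h 33 min
Thu: 05:00–12:38 = 7 h 38 min; less 30 min break → 7 h 8 min
Fri: 08:59–19:57 = 10 h 58 min; less 30 min break → 10 h 28 min
Sat: 07:13–12:48 = 5 h 35 min; less 30 min break → 5 h 5 min
Total: 8 h 33 min + 7 h 8 min + 10 h 28 min + 5 h 5 min = 31 h 14 min.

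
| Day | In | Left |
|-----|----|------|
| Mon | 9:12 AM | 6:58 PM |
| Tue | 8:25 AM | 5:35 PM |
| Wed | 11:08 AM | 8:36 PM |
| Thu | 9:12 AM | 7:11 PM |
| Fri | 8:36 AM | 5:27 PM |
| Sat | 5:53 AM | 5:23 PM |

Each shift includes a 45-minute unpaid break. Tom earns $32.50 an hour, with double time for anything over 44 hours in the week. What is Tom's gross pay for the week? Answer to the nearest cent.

$2095.17

Mon: 9:12 AM–6:58 PM = 9 h 46 min; less 45 min break → 9 h 1 min
Tue: 8:25 AM–5:35 PM = 9 h 10 min; less 45 min break → 8 h 25 min
Wed: 11:08 AM–8:36 PM = 9 h 28 min; less 45 min break → 8 h 43 min
Thu: 9:12 AM–7:11 PM = 9 h 59 min; less 45 min break → 9 h 14 min
Fri: 8:36 AM–5:27 PM = 8 h 51 min; less 45 min break → 8 h 6 min
Sat: 5:53 AM–5:23 PM = 11 h 30 min; less 45 min break → 10 h 45 min
Total worked: 54 h 14 min = 3254 min.
Regular 44 h 0 min = 2640 min at $32.50/h; overtime 10 h 14 min = 614 min at $65.00/h.
Pay = (2640 × $32.50 + 614 × $65.00) ÷ 60 = $2095.17.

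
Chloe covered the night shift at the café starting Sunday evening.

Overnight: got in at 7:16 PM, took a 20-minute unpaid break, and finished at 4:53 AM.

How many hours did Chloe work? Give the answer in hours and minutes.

9 h 17 min

Overnight: 7:16 PM → midnight = 4 h 44 min; midnight → 4:53 AM = 4 h 53 min; span 9 h 37 min; less 20 min break → 9 h 17 min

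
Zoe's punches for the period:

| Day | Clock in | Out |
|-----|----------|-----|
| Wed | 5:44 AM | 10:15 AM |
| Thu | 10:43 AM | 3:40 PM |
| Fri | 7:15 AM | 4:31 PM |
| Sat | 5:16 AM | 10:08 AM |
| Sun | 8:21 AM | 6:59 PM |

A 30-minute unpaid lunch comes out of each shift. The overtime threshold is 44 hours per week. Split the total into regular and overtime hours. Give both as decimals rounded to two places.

Regular 31.73 hours, overtime 0.00 hours

Wed: 5:44 AM–10:15 AM = 4 h 31 min; less 30 min break → 4 h 1 min
Thu: 10:43 AM–3:40 PM = 4 h 57 min; less 30 min break → 4 h 27 min
Fri: 7:15 AM–4:31 PM = 9 h 16 min; less 30 min break → 8 h 46 min
Sat: 5:16 AM–10:08 AM = 4 h 52 min; less 30 min break → 4 h 22 min
Sun: 8:21 AM–6:59 PM = 10 h 38 min; less 30 min break → 10 h 8 min
Total worked: 31 h 44 min = 31.73 h.
Threshold 44 h → overtime 0 h 0 min, regular 31 h 44 min.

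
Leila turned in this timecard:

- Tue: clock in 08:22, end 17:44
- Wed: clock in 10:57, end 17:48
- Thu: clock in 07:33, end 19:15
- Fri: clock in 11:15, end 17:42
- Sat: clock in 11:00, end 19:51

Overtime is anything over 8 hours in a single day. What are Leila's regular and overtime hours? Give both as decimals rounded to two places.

Regular 37.30 hours, overtime 5.92 hours

Tue: 08:22–17:44 = 9 h 22 min
Wed: 10:57–17:48 = 6 h 51 min
Thu: 07:33–19:15 = 11 h 42 min
Fri: 11:15–17:42 = 6 h 27 min
Sat: 11:00–19:51 = 8 h 51 min
Tue reg 8 h 0 min / OT 1 h 22 min; Wed reg 6 h 51 min / OT 0 h 0 min; Thu reg 8 h 0 min / OT 3 h 42 min; Fri reg 6 h 27 min / OT 0 h 0 min; Sat reg 8 h 0 min / OT 0 h 51 min.
Totals: regular 37 h 18 min, overtime 5 h 55 min.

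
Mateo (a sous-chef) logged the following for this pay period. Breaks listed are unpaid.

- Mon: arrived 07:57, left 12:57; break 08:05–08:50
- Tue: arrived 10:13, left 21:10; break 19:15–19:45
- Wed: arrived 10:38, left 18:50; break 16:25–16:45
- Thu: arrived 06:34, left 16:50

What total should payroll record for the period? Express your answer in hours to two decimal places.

Mon: 07:57–12:57 = 5 h 0 min; less 45 min break → 4 h 15 min
Tue: 10:13–21:10 = 10 h 57 min; less 30 min break → 10 h 27 min
Wed: 10:38–18:50 = 8 h 12 min; less 20 min break → 7 h 52 min
Thu: 06:34–16:50 = 10 h 16 min
Total: 4 h 15 min + 10 h 27 min + 7 h 52 min + 10 h 16 min = 32 h 50 min.

32.83 hours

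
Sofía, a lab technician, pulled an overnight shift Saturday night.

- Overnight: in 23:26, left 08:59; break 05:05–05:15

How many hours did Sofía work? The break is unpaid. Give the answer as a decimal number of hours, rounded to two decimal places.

9.38 hours

Overnight: 23:26 → midnight = 0 h 34 min; midnight → 08:59 = 8 h 59 min; span 9 h 33 min; less 10 min break → 9 h 23 min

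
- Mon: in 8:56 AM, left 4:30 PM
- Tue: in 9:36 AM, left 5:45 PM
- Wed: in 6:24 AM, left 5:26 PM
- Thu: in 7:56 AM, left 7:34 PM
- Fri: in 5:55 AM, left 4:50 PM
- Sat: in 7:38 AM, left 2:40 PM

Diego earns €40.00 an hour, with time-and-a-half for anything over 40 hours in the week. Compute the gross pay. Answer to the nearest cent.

Mon: 8:56 AM–4:30 PM = 7 h 34 min
Tue: 9:36 AM–5:45 PM = 8 h 9 min
Wed: 6:24 AM–5:26 PM = 11 h 2 min
Thu: 7:56 AM–7:34 PM = 11 h 38 min
Fri: 5:55 AM–4:50 PM = 10 h 55 min
Sat: 7:38 AM–2:40 PM = 7 h 2 min
Total worked: 56 h 20 min = 3380 min.
Regular 40 h 0 min = 2400 min at €40.00/h; overtime 16 h 20 min = 980 min at €60.00/h.
Pay = (2400 × €40.00 + 980 × €60.00) ÷ 60 = €2580.00.

€2580.00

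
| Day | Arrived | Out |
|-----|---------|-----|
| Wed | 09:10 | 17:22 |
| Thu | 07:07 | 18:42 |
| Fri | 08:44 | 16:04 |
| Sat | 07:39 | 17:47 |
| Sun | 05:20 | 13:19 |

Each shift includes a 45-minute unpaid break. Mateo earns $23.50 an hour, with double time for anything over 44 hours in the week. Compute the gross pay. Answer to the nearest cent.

$974.86

Wed: 09:10–17:22 = 8 h 12 min; less 45 min break → 7 h 27 min
Thu: 07:07–18:42 = 11 h 35 min; less 45 min break → 10 h 50 min
Fri: 08:44–16:04 = 7 h 20 min; less 45 min break → 6 h 35 min
Sat: 07:39–17:47 = 10 h 8 min; less 45 min break → 9 h 23 min
Sun: 05:20–13:19 = 7 h 59 min; less 45 min break → 7 h 14 min
Total worked: 41 h 29 min = 2489 min.
Regular 41 h 29 min = 2489 min at $23.50/h; overtime 0 h 0 min = 0 min at $47.00/h.
Pay = (2489 × $23.50 + 0 × $47.00) ÷ 60 = $974.86.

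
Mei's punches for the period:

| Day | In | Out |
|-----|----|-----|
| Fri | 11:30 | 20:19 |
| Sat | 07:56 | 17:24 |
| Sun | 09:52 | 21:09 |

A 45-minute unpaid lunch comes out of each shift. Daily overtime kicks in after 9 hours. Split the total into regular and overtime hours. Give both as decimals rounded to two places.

Regular 25.78 hours, overtime 1.53 hours

Fri: 11:30–20:19 = 8 h 49 min; less 45 min break → 8 h 4 min
Sat: 07:56–17:24 = 9 h 28 min; less 45 min break → 8 h 43 min
Sun: 09:52–21:09 = 11 h 17 min; less 45 min break → 10 h 32 min
Fri reg 8 h 4 min / OT 0 h 0 min; Sat reg 8 h 43 min / OT 0 h 0 min; Sun reg 9 h 0 min / OT 1 h 32 min.
Totals: regular 25 h 47 min, overtime 1 h 32 min.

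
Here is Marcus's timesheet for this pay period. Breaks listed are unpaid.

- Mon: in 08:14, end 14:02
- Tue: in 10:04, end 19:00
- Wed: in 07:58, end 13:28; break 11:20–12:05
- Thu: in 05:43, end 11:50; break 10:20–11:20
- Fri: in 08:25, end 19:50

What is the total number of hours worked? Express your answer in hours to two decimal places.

Mon: 08:14–14:02 = 5 h 48 min
Tue: 10:04–19:00 = 8 h 56 min
Wed: 07:58–13:28 = 5 h 30 min; less 45 min break → 4 h 45 min
Thu: 05:43–11:50 = 6 h 7 min; less 60 min break → 5 h 7 min
Fri: 08:25–19:50 = 11 h 25 min
Total: 5 h 48 min + 8 h 56 min + 4 h 45 min + 5 h 7 min + 11 h 25 min = 36 h 1 min.

36.02 hours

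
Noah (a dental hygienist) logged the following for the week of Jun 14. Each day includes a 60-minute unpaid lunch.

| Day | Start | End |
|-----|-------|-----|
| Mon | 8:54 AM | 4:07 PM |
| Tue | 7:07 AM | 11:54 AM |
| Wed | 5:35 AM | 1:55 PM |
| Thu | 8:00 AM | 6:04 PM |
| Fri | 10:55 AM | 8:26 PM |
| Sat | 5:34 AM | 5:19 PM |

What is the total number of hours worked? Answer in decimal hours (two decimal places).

Mon: 8:54 AM–4:07 PM = 7 h 13 min; less 60 min break → 6 h 13 min
Tue: 7:07 AM–11:54 AM = 4 h 47 min; less 60 min break → 3 h 47 min
Wed: 5:35 AM–1:55 PM = 8 h 20 min; less 60 min break → 7 h 20 min
Thu: 8:00 AM–6:04 PM = 10 h 4 min; less 60 min break → 9 h 4 min
Fri: 10:55 AM–8:26 PM = 9 h 31 min; less 60 min break → 8 h 31 min
Sat: 5:34 AM–5:19 PM = 11 h 45 min; less 60 min break → 10 h 45 min
Total: 6 h 13 min + 3 h 47 min + 7 h 20 min + 9 h 4 min + 8 h 31 min + 10 h 45 min = 45 h 40 min.

45.67 hours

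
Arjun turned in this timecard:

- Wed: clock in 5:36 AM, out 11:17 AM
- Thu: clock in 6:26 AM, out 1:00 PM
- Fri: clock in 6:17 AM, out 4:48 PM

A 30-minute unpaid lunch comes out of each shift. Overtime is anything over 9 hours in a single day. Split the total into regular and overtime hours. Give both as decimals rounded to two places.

Wed: 5:36 AM–11:17 AM = 5 h 41 min; less 30 min break → 5 h 11 min
Thu: 6:26 AM–1:00 PM = 6 h 34 min; less 30 min break → 6 h 4 min
Fri: 6:17 AM–4:48 PM = 10 h 31 min; less 30 min break → 10 h 1 min
Wed reg 5 h 11 min / OT 0 h 0 min; Thu reg 6 h 4 min / OT 0 h 0 min; Fri reg 9 h 0 min / OT 1 h 1 min.
Totals: regular 20 h 15 min, overtime 1 h 1 min.

Regular 20.25 hours, overtime 1.02 hours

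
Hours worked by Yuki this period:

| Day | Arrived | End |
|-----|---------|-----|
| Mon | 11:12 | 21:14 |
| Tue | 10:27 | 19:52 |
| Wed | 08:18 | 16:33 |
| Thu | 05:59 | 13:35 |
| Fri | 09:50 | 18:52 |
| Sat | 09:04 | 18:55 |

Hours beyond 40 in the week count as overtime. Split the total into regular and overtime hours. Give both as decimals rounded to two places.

Mon: 11:12–21:14 = 10 h 2 min
Tue: 10:27–19:52 = 9 h 25 min
Wed: 08:18–16:33 = 8 h 15 min
Thu: 05:59–13:35 = 7 h 36 min
Fri: 09:50–18:52 = 9 h 2 min
Sat: 09:04–18:55 = 9 h 51 min
Total worked: 54 h 11 min = 54.18 h.
Threshold 40 h → overtime 14 h 11 min, regular 40 h 0 min.

Regular 40.00 hours, overtime 14.18 hours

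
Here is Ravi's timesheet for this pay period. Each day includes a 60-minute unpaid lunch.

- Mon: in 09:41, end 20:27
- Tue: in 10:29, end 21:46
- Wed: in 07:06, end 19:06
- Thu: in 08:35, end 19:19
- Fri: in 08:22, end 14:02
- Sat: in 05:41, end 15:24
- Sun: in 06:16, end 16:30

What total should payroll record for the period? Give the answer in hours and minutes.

Mon: 09:41–20:27 = 10 h 46 min; less 60 min break → 9 h 46 min
Tue: 10:29–21:46 = 11 h 17 min; less 60 min break → 10 h 17 min
Wed: 07:06–19:06 = 12 h 0 min; less 60 min break → 11 h 0 min
Thu: 08:35–19:19 = 10 h 44 min; less 60 min break → 9 h 44 min
Fri: 08:22–14:02 = 5 h 40 min; less 60 min break → 4 h 40 min
Sat: 05:41–15:24 = 9 h 43 min; less 60 min break → 8 h 43 min
Sun: 06:16–16:30 = 10 h 14 min; less 60 min break → 9 h 14 min
Total: 9 h 46 min + 10 h 17 min + 11 h 0 min + 9 h 44 min + 4 h 40 min + 8 h 43 min + 9 h 14 min = 63 h 24 min.

63 h 24 min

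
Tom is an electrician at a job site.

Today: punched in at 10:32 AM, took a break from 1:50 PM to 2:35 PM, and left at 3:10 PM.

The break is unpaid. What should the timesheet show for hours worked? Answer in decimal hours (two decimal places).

3.88 hours

Today: 10:32 AM–3:10 PM = 4 h 38 min; less 45 min break → 3 h 53 min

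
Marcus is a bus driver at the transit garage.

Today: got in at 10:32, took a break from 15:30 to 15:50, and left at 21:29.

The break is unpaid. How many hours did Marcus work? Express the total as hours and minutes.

Today: 10:32–21:29 = 10 h 57 min; less 20 min break → 10 h 37 min

10 h 37 min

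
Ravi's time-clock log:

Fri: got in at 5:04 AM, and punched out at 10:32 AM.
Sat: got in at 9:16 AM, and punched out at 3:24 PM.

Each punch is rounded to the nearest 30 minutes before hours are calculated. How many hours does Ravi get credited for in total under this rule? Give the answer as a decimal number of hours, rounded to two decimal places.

Fri: in 5:04 AM→5:00 AM, out 10:32 AM→10:30 AM; 5 h 30 min
Sat: in 9:16 AM→9:30 AM, out 3:24 PM→3:30 PM; 6 h 0 min
Total credited: 11 h 30 min.

11.50 hours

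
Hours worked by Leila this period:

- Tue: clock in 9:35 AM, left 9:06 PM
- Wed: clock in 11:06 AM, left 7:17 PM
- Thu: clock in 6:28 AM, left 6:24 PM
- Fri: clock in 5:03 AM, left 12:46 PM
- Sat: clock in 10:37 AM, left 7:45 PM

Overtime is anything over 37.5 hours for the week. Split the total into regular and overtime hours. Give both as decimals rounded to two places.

Regular 37.50 hours, overtime 10.98 hours

Tue: 9:35 AM–9:06 PM = 11 h 31 min
Wed: 11:06 AM–7:17 PM = 8 h 11 min
Thu: 6:28 AM–6:24 PM = 11 h 56 min
Fri: 5:03 AM–12:46 PM = 7 h 43 min
Sat: 10:37 AM–7:45 PM = 9 h 8 min
Total worked: 48 h 29 min = 48.48 h.
Threshold 37.5 h → overtime 10 h 59 min, regular 37 h 30 min.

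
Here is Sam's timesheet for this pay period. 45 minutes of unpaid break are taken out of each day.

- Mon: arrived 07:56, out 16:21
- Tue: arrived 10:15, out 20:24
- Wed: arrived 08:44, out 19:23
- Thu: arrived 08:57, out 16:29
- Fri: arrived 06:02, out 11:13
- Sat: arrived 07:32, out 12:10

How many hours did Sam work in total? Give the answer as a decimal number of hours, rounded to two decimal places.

Mon: 07:56–16:21 = 8 h 25 min; less 45 min break → 7 h 40 min
Tue: 10:15–20:24 = 10 h 9 min; less 45 min break → 9 h 24 min
Wed: 08:44–19:23 = 10 h 39 min; less 45 min break → 9 h 54 min
Thu: 08:57–16:29 = 7 h 32 min; less 45 min break → 6 h 47 min
Fri: 06:02–11:13 = 5 h 11 min; less 45 min break → 4 h 26 min
Sat: 07:32–12:10 = 4 h 38 min; less 45 min break → 3 h 53 min
Total: 7 h 40 min + 9 h 24 min + 9 h 54 min + 6 h 47 min + 4 h 26 min + 3 h 53 min = 42 h 4 min.

42.07 hours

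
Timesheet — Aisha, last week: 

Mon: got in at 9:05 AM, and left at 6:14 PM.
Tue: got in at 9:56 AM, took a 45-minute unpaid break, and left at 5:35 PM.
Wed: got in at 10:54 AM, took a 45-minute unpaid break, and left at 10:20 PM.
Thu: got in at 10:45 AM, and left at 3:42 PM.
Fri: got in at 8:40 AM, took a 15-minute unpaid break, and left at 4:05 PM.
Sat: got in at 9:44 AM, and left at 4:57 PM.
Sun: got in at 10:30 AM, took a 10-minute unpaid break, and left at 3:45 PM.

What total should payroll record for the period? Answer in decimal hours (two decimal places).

51.15 hours

Mon: 9:05 AM–6:14 PM = 9 h 9 min
Tue: 9:56 AM–5:35 PM = 7 h 39 min; less 45 min break → 6 h 54 min
Wed: 10:54 AM–10:20 PM = 11 h 26 min; less 45 min break → 10 h 41 min
Thu: 10:45 AM–3:42 PM = 4 h 57 min
Fri: 8:40 AM–4:05 PM = 7 h 25 min; less 15 min break → 7 h 10 min
Sat: 9:44 AM–4:57 PM = 7 h 13 min
Sun: 10:30 AM–3:45 PM = 5 h 15 min; less 10 min break → 5 h 5 min
Total: 9 h 9 min + 6 h 54 min + 10 h 41 min + 4 h 57 min + 7 h 10 min + 7 h 13 min + 5 h 5 min = 51 h 9 min.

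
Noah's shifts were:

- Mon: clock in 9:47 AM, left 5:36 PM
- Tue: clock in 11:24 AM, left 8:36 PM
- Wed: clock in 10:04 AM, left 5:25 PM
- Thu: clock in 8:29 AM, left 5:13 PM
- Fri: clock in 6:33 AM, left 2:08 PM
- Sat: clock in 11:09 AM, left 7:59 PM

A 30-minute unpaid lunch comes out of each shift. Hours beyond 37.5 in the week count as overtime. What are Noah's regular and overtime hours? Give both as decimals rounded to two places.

Regular 37.50 hours, overtime 9.02 hours

Mon: 9:47 AM–5:36 PM = 7 h 49 min; less 30 min break → 7 h 19 min
Tue: 11:24 AM–8:36 PM = 9 h 12 min; less 30 min break → 8 h 42 min
Wed: 10:04 AM–5:25 PM = 7 h 21 min; less 30 min break → 6 h 51 min
Thu: 8:29 AM–5:13 PM = 8 h 44 min; less 30 min break → 8 h 14 min
Fri: 6:33 AM–2:08 PM = 7 h 35 min; less 30 min break → 7 h 5 min
Sat: 11:09 AM–7:59 PM = 8 h 50 min; less 30 min break → 8 h 20 min
Total worked: 46 h 31 min = 46.52 h.
Threshold 37.5 h → overtime 9 h 1 min, regular 37 h 30 min.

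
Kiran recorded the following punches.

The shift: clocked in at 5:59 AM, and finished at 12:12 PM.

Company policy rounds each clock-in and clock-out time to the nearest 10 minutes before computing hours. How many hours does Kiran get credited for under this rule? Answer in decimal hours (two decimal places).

The shift: in 5:59 AM→6:00 AM, out 12:12 PM→12:10 PM; 6 h 10 min

6.17 hours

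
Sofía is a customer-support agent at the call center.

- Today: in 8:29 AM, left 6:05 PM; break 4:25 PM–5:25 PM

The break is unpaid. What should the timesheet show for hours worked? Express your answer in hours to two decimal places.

Today: 8:29 AM–6:05 PM = 9 h 36 min; less 60 min break → 8 h 36 min

8.60 hours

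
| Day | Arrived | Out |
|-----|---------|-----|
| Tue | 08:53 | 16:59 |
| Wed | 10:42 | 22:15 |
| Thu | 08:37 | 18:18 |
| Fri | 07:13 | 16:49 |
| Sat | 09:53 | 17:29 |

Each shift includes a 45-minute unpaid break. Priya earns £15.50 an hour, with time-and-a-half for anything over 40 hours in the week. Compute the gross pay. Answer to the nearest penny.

Tue: 08:53–16:59 = 8 h 6 min; less 45 min break → 7 h 21 min
Wed: 10:42–22:15 = 11 h 33 min; less 45 min break → 10 h 48 min
Thu: 08:37–18:18 = 9 h 41 min; less 45 min break → 8 h 56 min
Fri: 07:13–16:49 = 9 h 36 min; less 45 min break → 8 h 51 min
Sat: 09:53–17:29 = 7 h 36 min; less 45 min break → 6 h 51 min
Total worked: 42 h 47 min = 2567 min.
Regular 40 h 0 min = 2400 min at £15.50/h; overtime 2 h 47 min = 167 min at £23.25/h.
Pay = (2400 × £15.50 + 167 × £23.25) ÷ 60 = £684.71.

£684.71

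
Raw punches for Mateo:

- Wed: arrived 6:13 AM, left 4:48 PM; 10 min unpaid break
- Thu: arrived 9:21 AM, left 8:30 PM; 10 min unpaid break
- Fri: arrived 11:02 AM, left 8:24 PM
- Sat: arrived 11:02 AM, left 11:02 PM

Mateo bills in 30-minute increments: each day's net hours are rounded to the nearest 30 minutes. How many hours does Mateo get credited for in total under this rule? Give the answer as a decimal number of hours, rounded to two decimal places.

43.00 hours

Wed: 6:13 AM–4:48 PM = 10 h 35 min − 10 min = 10 h 25 min → rounds to 10 h 30 min
Thu: 9:21 AM–8:30 PM = 11 h 9 min − 10 min = 10 h 59 min → rounds to 11 h 0 min
Fri: 11:02 AM–8:24 PM = 9 h 22 min → rounds to 9 h 30 min
Sat: 11:02 AM–11:02 PM = 12 h 0 min → rounds to 12 h 0 min
Total credited: 43 h 0 min.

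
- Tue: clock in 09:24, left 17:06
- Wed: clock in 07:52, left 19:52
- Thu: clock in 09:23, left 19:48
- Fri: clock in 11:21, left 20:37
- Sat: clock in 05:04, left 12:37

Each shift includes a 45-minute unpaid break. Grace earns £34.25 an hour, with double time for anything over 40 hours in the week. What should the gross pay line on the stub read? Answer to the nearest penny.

£1588.06

Tue: 09:24–17:06 = 7 h 42 min; less 45 min break → 6 h 57 min
Wed: 07:52–19:52 = 12 h 0 min; less 45 min break → 11 h 15 min
Thu: 09:23–19:48 = 10 h 25 min; less 45 min break → 9 h 40 min
Fri: 11:21–20:37 = 9 h 16 min; less 45 min break → 8 h 31 min
Sat: 05:04–12:37 = 7 h 33 min; less 45 min break → 6 h 48 min
Total worked: 43 h 11 min = 2591 min.
Regular 40 h 0 min = 2400 min at £34.25/h; overtime 3 h 11 min = 191 min at £68.50/h.
Pay = (2400 × £34.25 + 191 × £68.50) ÷ 60 = £1588.06.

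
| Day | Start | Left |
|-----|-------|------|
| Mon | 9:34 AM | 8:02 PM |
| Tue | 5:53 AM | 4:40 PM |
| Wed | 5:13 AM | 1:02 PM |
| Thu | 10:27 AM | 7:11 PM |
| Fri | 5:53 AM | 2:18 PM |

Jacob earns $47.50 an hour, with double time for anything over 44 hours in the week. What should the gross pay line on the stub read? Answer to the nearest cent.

Mon: 9:34 AM–8:02 PM = 10 h 28 min
Tue: 5:53 AM–4:40 PM = 10 h 47 min
Wed: 5:13 AM–1:02 PM = 7 h 49 min
Thu: 10:27 AM–7:11 PM = 8 h 44 min
Fri: 5:53 AM–2:18 PM = 8 h 25 min
Total worked: 46 h 13 min = 2773 min.
Regular 44 h 0 min = 2640 min at $47.50/h; overtime 2 h 13 min = 133 min at $95.00/h.
Pay = (2640 × $47.50 + 133 × $95.00) ÷ 60 = $2300.58.

$2300.58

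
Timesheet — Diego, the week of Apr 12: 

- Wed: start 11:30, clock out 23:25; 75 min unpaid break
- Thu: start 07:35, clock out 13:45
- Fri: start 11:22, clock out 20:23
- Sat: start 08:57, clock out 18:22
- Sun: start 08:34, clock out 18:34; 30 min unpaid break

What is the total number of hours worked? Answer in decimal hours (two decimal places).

Wed: 11:30–23:25 = 11 h 55 min; less 75 min break → 10 h 40 min
Thu: 07:35–13:45 = 6 h 10 min
Fri: 11:22–20:23 = 9 h 1 min
Sat: 08:57–18:22 = 9 h 25 min
Sun: 08:34–18:34 = 10 h 0 min; less 30 min break → 9 h 30 min
Total: 10 h 40 min + 6 h 10 min + 9 h 1 min + 9 h 25 min + 9 h 30 min = 44 h 46 min.

44.77 hours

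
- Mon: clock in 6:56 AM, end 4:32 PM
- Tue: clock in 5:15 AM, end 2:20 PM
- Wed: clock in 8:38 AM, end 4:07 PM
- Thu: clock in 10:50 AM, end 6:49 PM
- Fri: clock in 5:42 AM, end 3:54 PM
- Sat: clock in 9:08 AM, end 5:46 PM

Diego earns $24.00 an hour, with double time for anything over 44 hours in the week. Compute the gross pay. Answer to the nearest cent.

Mon: 6:56 AM–4:32 PM = 9 h 36 min
Tue: 5:15 AM–2:20 PM = 9 h 5 min
Wed: 8:38 AM–4:07 PM = 7 h 29 min
Thu: 10:50 AM–6:49 PM = 7 h 59 min
Fri: 5:42 AM–3:54 PM = 10 h 12 min
Sat: 9:08 AM–5:46 PM = 8 h 38 min
Total worked: 52 h 59 min = 3179 min.
Regular 44 h 0 min = 2640 min at $24.00/h; overtime 8 h 59 min = 539 min at $48.00/h.
Pay = (2640 × $24.00 + 539 × $48.00) ÷ 60 = $1487.20.

$1487.20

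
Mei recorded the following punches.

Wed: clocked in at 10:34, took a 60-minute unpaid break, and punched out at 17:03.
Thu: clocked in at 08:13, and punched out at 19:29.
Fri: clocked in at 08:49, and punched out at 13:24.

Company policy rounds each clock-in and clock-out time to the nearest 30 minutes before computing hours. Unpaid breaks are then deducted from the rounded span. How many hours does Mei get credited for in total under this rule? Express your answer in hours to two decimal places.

21.50 hours

Wed: in 10:34→10:30, out 17:03→17:00; 6 h 30 min − 60 min = 5 h 30 min
Thu: in 08:13→08:00, out 19:29→19:30; 11 h 30 min
Fri: in 08:49→09:00, out 13:24→13:30; 4 h 30 min
Total credited: 21 h 30 min.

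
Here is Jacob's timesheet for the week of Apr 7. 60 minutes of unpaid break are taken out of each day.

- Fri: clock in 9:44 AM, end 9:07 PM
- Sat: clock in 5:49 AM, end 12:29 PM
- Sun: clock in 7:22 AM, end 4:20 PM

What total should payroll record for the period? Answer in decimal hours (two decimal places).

Fri: 9:44 AM–9:07 PM = 11 h 23 min; less 60 min break → 10 h 23 min
Sat: 5:49 AM–12:29 PM = 6 h 40 min; less 60 min break → 5 h 40 min
Sun: 7:22 AM–4:20 PM = 8 h 58 min; less 60 min break → 7 h 58 min
Total: 10 h 23 min + 5 h 40 min + 7 h 58 min = 24 h 1 min.

24.02 hours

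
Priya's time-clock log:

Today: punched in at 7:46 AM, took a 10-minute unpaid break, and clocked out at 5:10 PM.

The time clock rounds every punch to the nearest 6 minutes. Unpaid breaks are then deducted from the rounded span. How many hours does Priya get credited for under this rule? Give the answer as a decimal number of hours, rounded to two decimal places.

9.23 hours

Today: in 7:46 AM→7:48 AM, out 5:10 PM→5:12 PM; 9 h 24 min − 10 min = 9 h 14 min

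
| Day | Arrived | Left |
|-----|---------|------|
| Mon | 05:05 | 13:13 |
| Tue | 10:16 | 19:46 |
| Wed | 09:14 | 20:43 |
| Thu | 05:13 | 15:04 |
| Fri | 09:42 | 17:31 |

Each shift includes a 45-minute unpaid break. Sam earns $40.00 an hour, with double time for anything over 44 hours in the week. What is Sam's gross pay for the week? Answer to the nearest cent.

$1721.33

Mon: 05:05–13:13 = 8 h 8 min; less 45 min break → 7 h 23 min
Tue: 10:16–19:46 = 9 h 30 min; less 45 min break → 8 h 45 min
Wed: 09:14–20:43 = 11 h 29 min; less 45 min break → 10 h 44 min
Thu: 05:13–15:04 = 9 h 51 min; less 45 min break → 9 h 6 min
Fri: 09:42–17:31 = 7 h 49 min; less 45 min break → 7 h 4 min
Total worked: 43 h 2 min = 2582 min.
Regular 43 h 2 min = 2582 min at $40.00/h; overtime 0 h 0 min = 0 min at $80.00/h.
Pay = (2582 × $40.00 + 0 × $80.00) ÷ 60 = $1721.33.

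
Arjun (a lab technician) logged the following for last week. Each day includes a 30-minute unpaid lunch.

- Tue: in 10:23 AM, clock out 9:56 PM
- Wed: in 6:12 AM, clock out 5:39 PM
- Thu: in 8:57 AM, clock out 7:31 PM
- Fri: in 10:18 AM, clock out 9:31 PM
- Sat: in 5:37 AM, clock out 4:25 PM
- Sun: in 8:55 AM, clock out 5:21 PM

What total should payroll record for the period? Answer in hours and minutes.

Tue: 10:23 AM–9:56 PM = 11 h 33 min; less 30 min break → 11 h 3 min
Wed: 6:12 AM–5:39 PM = 11 h 27 min; less 30 min break → 10 h 57 min
Thu: 8:57 AM–7:31 PM = 10 h 34 min; less 30 min break → 10 h 4 min
Fri: 10:18 AM–9:31 PM = 11 h 13 min; less 30 min break → 10 h 43 min
Sat: 5:37 AM–4:25 PM = 10 h 48 min; less 30 min break → 10 h 18 min
Sun: 8:55 AM–5:21 PM = 8 h 26 min; less 30 min break → 7 h 56 min
Total: 11 h 3 min + 10 h 57 min + 10 h 4 min + 10 h 43 min + 10 h 18 min + 7 h 56 min = 61 h 1 min.

61 h 1 min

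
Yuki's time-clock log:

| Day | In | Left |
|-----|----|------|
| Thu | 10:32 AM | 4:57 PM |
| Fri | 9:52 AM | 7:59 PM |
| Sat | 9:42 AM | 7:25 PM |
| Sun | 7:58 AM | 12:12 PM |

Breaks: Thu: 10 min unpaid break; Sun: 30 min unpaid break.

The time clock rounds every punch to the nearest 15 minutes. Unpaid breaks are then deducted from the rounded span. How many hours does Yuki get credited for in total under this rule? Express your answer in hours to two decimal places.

30.08 hours

Thu: in 10:32 AM→10:30 AM, out 4:57 PM→5:00 PM; 6 h 30 min − 10 min = 6 h 20 min
Fri: in 9:52 AM→9:45 AM, out 7:59 PM→8:00 PM; 10 h 15 min
Sat: in 9:42 AM→9:45 AM, out 7:25 PM→7:30 PM; 9 h 45 min
Sun: in 7:58 AM→8:00 AM, out 12:12 PM→12:15 PM; 4 h 15 min − 30 min = 3 h 45 min
Total credited: 30 h 5 min.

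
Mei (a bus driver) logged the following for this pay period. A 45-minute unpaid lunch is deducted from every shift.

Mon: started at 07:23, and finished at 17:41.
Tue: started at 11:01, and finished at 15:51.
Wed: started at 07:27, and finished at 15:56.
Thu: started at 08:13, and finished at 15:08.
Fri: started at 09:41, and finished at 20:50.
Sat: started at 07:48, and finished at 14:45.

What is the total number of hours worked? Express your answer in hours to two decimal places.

44.13 hours

Mon: 07:23–17:41 = 10 h 18 min; less 45 min break → 9 h 33 min
Tue: 11:01–15:51 = 4 h 50 min; less 45 min break → 4 h 5 min
Wed: 07:27–15:56 = 8 h 29 min; less 45 min break → 7 h 44 min
Thu: 08:13–15:08 = 6 h 55 min; less 45 min break → 6 h 10 min
Fri: 09:41–20:50 = 11 h 9 min; less 45 min break → 10 h 24 min
Sat: 07:48–14:45 = 6 h 57 min; less 45 min break → 6 h 12 min
Total: 9 h 33 min + 4 h 5 min + 7 h 44 min + 6 h 10 min + 10 h 24 min + 6 h 12 min = 44 h 8 min.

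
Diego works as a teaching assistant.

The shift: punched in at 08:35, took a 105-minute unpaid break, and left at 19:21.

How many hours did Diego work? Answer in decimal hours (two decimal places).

9.02 hours

The shift: 08:35–19:21 = 10 h 46 min; less 105 min break → 9 h 1 min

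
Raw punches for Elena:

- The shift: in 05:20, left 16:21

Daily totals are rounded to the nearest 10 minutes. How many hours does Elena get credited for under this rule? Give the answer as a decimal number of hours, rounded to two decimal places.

The shift: 05:20–16:21 = 11 h 1 min → rounds to 11 h 0 min

11.00 hours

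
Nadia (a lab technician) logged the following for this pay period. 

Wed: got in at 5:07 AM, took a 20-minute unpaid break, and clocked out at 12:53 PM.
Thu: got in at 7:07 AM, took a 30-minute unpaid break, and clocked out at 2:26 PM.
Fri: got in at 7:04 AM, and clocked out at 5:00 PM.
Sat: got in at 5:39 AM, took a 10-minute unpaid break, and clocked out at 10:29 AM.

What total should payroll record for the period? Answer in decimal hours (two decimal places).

Wed: 5:07 AM–12:53 PM = 7 h 46 min; less 20 min break → 7 h 26 min
Thu: 7:07 AM–2:26 PM = 7 h 19 min; less 30 min break → 6 h 49 min
Fri: 7:04 AM–5:00 PM = 9 h 56 min
Sat: 5:39 AM–10:29 AM = 4 h 50 min; less 10 min break → 4 h 40 min
Total: 7 h 26 min + 6 h 49 min + 9 h 56 min + 4 h 40 min = 28 h 51 min.

28.85 hours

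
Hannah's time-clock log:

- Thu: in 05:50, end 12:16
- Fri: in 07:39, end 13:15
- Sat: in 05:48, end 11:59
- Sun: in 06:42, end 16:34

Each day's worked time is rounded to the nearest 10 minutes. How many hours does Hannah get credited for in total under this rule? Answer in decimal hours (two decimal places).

Thu: 05:50–12:16 = 6 h 26 min → rounds to 6 h 30 min
Fri: 07:39–13:15 = 5 h 36 min → rounds to 5 h 40 min
Sat: 05:48–11:59 = 6 h 11 min → rounds to 6 h 10 min
Sun: 06:42–16:34 = 9 h 52 min → rounds to 9 h 50 min
Total credited: 28 h 10 min.

28.17 hours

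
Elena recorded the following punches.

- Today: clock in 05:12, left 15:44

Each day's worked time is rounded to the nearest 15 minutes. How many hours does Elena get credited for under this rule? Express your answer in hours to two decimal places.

Today: 05:12–15:44 = 10 h 32 min → rounds to 10 h 30 min

10.50 hours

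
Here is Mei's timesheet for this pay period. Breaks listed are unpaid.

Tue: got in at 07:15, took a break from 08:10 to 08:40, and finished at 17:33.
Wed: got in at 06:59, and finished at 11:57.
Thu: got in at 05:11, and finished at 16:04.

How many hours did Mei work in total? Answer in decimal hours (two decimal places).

25.65 hours

Tue: 07:15–17:33 = 10 h 18 min; less 30 min break → 9 h 48 min
Wed: 06:59–11:57 = 4 h 58 min
Thu: 05:11–16:04 = 10 h 53 min
Total: 9 h 48 min + 4 h 58 min + 10 h 53 min = 25 h 39 min.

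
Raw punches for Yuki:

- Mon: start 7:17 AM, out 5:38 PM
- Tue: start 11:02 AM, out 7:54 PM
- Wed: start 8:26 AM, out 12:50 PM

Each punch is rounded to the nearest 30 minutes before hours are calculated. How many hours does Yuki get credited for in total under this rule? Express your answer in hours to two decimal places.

Mon: in 7:17 AM→7:30 AM, out 5:38 PM→5:30 PM; 10 h 0 min
Tue: in 11:02 AM→11:00 AM, out 7:54 PM→8:00 PM; 9 h 0 min
Wed: in 8:26 AM→8:30 AM, out 12:50 PM→1:00 PM; 4 h 30 min
Total credited: 23 h 30 min.

23.50 hours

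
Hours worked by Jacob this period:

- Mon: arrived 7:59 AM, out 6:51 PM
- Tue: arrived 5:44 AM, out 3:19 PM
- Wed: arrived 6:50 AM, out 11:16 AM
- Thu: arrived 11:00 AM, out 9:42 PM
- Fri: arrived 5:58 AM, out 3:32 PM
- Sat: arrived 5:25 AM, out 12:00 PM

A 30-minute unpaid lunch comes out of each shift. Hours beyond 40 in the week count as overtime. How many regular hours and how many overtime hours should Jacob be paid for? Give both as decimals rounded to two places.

Mon: 7:59 AM–6:51 PM = 10 h 52 min; less 30 min break → 10 h 22 min
Tue: 5:44 AM–3:19 PM = 9 h 35 min; less 30 min break → 9 h 5 min
Wed: 6:50 AM–11:16 AM = 4 h 26 min; less 30 min break → 3 h 56 min
Thu: 11:00 AM–9:42 PM = 10 h 42 min; less 30 min break → 10 h 12 min
Fri: 5:58 AM–3:32 PM = 9 h 34 min; less 30 min break → 9 h 4 min
Sat: 5:25 AM–12:00 PM = 6 h 35 min; less 30 min break → 6 h 5 min
Total worked: 48 h 44 min = 48.73 h.
Threshold 40 h → overtime 8 h 44 min, regular 40 h 0 min.

Regular 40.00 hours, overtime 8.73 hours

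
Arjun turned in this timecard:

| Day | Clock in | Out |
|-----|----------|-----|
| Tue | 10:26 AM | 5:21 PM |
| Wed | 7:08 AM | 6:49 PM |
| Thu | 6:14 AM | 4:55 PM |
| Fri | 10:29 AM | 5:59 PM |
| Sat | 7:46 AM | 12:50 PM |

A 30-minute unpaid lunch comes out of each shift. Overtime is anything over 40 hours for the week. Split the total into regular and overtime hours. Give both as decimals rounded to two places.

Tue: 10:26 AM–5:21 PM = 6 h 55 min; less 30 min break → 6 h 25 min
Wed: 7:08 AM–6:49 PM = 11 h 41 min; less 30 min break → 11 h 11 min
Thu: 6:14 AM–4:55 PM = 10 h 41 min; less 30 min break → 10 h 11 min
Fri: 10:29 AM–5:59 PM = 7 h 30 min; less 30 min break → 7 h 0 min
Sat: 7:46 AM–12:50 PM = 5 h 4 min; less 30 min break → 4 h 34 min
Total worked: 39 h 21 min = 39.35 h.
Threshold 40 h → overtime 0 h 0 min, regular 39 h 21 min.

Regular 39.35 hours, overtime 0.00 hours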